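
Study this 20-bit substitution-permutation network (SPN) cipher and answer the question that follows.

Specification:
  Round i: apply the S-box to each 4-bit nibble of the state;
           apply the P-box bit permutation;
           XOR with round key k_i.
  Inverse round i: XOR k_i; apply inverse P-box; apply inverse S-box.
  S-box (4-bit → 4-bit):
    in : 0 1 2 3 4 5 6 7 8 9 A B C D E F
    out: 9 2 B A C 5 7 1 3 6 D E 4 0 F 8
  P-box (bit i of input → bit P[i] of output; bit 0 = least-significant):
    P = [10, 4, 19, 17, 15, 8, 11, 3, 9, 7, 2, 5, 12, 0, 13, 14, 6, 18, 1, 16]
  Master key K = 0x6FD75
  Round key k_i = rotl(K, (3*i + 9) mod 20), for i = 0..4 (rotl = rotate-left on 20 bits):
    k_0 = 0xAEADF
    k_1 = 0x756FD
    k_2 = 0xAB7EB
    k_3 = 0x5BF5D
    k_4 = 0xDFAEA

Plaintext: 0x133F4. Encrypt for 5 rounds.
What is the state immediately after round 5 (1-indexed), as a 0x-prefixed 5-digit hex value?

0xF5867

s_0 = plaintext = 0x133F4
s_1 = Round(s_0, k_0) = 0x4AA76
s_2 = Round(s_1, k_1) = 0xEA0CB
s_3 = Round(s_2, k_2) = 0x5CD99
s_4 = Round(s_3, k_3) = 0xD960F
s_5 = Round(s_4, k_4) = 0xF5867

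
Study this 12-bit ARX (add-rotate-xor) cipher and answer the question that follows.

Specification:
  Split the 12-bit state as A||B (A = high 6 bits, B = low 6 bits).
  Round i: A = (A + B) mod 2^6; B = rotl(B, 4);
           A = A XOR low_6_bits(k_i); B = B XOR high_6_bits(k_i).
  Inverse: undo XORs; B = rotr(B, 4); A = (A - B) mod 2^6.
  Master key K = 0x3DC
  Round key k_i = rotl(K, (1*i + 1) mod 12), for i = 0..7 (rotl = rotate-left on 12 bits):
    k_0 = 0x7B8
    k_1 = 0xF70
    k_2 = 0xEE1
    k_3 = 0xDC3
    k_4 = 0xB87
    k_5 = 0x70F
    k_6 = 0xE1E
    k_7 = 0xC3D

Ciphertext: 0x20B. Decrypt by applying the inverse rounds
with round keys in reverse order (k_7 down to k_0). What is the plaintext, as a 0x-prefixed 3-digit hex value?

0xF28

s_0 = ciphertext = 0x20B
s_1 = InvRound(s_0, k_7) = 0x1AF
s_2 = InvRound(s_1, k_6) = 0xEDD
s_3 = InvRound(s_2, k_5) = 0xC04
s_4 = InvRound(s_3, k_4) = 0x36A
s_5 = InvRound(s_4, k_3) = 0x675
s_6 = InvRound(s_5, k_2) = 0x038
s_7 = InvRound(s_6, k_1) = 0x714
s_8 = InvRound(s_7, k_0) = 0xF28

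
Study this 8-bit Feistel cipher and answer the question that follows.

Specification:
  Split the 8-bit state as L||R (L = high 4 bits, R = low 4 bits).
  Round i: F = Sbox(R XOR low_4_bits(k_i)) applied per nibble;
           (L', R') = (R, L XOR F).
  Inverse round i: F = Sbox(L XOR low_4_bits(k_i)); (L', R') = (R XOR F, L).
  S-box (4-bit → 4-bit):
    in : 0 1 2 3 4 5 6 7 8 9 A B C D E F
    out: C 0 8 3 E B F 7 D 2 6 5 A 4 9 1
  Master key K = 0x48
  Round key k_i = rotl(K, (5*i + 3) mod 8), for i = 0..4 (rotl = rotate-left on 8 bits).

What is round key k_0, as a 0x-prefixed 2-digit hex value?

0x42

K = 0x48
k_0 = rotl(K, (5*0+3) mod 8) = rotl(K, 3) = 0x42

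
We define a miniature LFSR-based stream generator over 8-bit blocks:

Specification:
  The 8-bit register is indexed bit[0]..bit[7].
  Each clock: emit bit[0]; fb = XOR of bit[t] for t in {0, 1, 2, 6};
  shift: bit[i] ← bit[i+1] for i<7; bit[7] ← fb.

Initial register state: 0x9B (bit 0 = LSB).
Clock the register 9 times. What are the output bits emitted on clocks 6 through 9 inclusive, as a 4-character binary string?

0010

reg_0 = 0x9B
clock 1: out=1, reg = 0x4D
clock 2: out=1, reg = 0xA6
clock 3: out=0, reg = 0x53
clock 4: out=1, reg = 0xA9
clock 5: out=1, reg = 0xD4
clock 6: out=0, reg = 0x6A
clock 7: out=0, reg = 0x35
clock 8: out=1, reg = 0x1A
clock 9: out=0, reg = 0x8D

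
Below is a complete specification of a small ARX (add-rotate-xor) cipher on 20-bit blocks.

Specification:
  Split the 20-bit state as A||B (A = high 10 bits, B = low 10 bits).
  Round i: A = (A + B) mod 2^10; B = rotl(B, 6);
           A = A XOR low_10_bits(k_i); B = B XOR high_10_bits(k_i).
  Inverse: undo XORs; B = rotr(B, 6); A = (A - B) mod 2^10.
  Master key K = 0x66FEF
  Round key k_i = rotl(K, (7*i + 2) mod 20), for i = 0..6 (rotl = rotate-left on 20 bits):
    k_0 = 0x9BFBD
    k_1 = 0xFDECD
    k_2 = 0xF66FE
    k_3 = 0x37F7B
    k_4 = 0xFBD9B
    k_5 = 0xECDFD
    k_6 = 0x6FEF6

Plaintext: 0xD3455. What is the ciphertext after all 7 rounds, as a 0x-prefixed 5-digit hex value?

0xDE116

s_0 = plaintext = 0xD3455
s_1 = Round(s_0, k_0) = 0x07F2A
s_2 = Round(s_1, k_1) = 0x61145
s_3 = Round(s_2, k_2) = 0x0DE8D
s_4 = Round(s_3, k_3) = 0x6FFB7
s_5 = Round(s_4, k_4) = 0x3B614
s_6 = Round(s_5, k_5) = 0xBF292
s_7 = Round(s_6, k_6) = 0xDE116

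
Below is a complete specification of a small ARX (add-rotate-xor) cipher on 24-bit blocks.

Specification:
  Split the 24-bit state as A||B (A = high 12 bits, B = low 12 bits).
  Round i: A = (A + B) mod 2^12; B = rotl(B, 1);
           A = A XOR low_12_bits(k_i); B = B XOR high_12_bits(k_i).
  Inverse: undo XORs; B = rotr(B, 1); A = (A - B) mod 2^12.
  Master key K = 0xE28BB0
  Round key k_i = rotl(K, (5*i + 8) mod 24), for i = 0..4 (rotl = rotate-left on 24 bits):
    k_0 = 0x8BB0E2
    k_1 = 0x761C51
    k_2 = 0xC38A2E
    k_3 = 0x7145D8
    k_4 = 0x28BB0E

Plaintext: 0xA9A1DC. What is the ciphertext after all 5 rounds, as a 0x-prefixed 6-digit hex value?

0x025770

s_0 = plaintext = 0xA9A1DC
s_1 = Round(s_0, k_0) = 0xC94B03
s_2 = Round(s_1, k_1) = 0xBC6166
s_3 = Round(s_2, k_2) = 0x702EF4
s_4 = Round(s_3, k_3) = 0x02EAFD
s_5 = Round(s_4, k_4) = 0x025770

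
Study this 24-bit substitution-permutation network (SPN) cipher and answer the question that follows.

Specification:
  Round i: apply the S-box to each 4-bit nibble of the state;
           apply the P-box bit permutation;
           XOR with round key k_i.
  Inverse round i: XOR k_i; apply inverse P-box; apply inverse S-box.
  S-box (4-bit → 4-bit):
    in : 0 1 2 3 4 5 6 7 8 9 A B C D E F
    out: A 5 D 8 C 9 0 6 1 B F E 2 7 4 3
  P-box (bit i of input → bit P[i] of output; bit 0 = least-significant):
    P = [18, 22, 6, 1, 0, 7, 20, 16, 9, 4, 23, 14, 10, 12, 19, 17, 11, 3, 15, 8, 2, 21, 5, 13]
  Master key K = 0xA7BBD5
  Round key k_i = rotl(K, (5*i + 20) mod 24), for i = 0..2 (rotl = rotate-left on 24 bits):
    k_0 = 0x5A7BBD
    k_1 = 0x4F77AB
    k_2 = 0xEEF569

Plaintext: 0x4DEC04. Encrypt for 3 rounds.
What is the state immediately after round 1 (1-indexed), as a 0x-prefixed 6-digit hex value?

0x53D347

s_0 = plaintext = 0x4DEC04
s_1 = Round(s_0, k_0) = 0x53D347
s_2 = Round(s_1, k_1) = 0x1602EF
s_3 = Round(s_2, k_2) = 0x38A74D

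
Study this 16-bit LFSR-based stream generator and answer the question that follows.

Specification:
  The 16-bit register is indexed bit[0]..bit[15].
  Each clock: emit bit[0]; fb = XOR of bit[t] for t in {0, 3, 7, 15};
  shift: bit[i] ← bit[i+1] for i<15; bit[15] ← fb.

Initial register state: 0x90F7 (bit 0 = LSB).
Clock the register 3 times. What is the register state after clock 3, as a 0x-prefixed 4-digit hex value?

0xF21E

reg_0 = 0x90F7
clock 1: out=1, reg = 0xC87B
clock 2: out=1, reg = 0xE43D
clock 3: out=1, reg = 0xF21E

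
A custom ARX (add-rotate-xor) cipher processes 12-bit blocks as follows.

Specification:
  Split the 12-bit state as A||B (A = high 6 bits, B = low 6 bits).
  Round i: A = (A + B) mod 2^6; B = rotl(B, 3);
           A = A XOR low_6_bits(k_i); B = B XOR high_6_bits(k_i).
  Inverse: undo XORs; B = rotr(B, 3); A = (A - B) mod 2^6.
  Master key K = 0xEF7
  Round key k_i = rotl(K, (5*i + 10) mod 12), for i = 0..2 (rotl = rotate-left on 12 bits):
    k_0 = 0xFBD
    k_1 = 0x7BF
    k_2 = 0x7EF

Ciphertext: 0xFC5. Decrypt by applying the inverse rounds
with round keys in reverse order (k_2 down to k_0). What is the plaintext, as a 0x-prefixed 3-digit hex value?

0xABA

s_0 = ciphertext = 0xFC5
s_1 = InvRound(s_0, k_2) = 0xF53
s_2 = InvRound(s_1, k_1) = 0x669
s_3 = InvRound(s_2, k_0) = 0xABA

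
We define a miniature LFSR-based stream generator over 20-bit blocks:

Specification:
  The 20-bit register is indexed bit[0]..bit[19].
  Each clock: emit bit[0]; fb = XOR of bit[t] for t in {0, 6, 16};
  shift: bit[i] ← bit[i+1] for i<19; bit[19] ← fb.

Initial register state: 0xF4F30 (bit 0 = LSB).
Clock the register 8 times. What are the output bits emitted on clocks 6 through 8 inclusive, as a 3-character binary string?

100

reg_0 = 0xF4F30
clock 1: out=0, reg = 0xFA798
clock 2: out=0, reg = 0xFD3CC
clock 3: out=0, reg = 0x7E9E6
clock 4: out=0, reg = 0x3F4F3
clock 5: out=1, reg = 0x9FA79
clock 6: out=1, reg = 0xCFD3C
clock 7: out=0, reg = 0x67E9E
clock 8: out=0, reg = 0x33F4F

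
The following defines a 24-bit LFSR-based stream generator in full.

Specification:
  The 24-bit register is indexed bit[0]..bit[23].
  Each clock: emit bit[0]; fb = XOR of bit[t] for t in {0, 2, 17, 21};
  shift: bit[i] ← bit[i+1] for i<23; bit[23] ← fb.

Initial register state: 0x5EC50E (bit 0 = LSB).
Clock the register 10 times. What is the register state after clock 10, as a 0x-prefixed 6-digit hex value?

reg_0 = 0x5EC50E
clock 1: out=0, reg = 0x2F6287
clock 2: out=1, reg = 0x17B143
clock 3: out=1, reg = 0x0BD8A1
clock 4: out=1, reg = 0x05EC50
clock 5: out=0, reg = 0x02F628
clock 6: out=0, reg = 0x817B14
clock 7: out=0, reg = 0xC0BD8A
clock 8: out=0, reg = 0x605EC5
clock 9: out=1, reg = 0xB02F62
clock 10: out=0, reg = 0xD817B1

0xD817B1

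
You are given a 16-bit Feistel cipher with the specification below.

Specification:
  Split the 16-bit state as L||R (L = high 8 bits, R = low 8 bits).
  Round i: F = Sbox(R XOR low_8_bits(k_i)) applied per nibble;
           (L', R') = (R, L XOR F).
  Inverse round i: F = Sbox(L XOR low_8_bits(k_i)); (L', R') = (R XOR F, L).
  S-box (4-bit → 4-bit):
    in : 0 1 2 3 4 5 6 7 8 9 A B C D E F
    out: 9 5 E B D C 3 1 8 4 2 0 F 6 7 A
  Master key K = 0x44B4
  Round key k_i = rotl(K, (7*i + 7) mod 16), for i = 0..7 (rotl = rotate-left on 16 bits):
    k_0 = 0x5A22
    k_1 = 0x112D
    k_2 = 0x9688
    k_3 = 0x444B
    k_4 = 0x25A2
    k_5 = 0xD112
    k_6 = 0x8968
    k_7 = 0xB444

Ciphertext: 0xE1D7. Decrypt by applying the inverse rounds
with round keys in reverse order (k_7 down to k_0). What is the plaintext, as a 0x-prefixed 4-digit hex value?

s_0 = ciphertext = 0xE1D7
s_1 = InvRound(s_0, k_7) = 0xFBE1
s_2 = InvRound(s_1, k_6) = 0xAAFB
s_3 = InvRound(s_2, k_5) = 0xF3AA
s_4 = InvRound(s_3, k_4) = 0x6FF3
s_5 = InvRound(s_4, k_3) = 0x1E6F
s_6 = InvRound(s_5, k_2) = 0x2C1E
s_7 = InvRound(s_6, k_1) = 0x8B2C
s_8 = InvRound(s_7, k_0) = 0x088B

0x088B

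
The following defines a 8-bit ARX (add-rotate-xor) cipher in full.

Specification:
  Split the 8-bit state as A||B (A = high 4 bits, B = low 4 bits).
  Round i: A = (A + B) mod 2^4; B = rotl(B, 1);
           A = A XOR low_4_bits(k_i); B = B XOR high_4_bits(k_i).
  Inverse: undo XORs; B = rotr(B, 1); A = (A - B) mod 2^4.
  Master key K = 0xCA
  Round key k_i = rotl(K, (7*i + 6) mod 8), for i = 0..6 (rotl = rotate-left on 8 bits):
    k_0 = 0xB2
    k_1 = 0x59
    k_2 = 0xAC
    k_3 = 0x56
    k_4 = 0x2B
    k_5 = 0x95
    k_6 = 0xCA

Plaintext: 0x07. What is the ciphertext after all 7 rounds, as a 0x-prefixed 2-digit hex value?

0x18

s_0 = plaintext = 0x07
s_1 = Round(s_0, k_0) = 0x55
s_2 = Round(s_1, k_1) = 0x3F
s_3 = Round(s_2, k_2) = 0xE5
s_4 = Round(s_3, k_3) = 0x5F
s_5 = Round(s_4, k_4) = 0xFD
s_6 = Round(s_5, k_5) = 0x92
s_7 = Round(s_6, k_6) = 0x18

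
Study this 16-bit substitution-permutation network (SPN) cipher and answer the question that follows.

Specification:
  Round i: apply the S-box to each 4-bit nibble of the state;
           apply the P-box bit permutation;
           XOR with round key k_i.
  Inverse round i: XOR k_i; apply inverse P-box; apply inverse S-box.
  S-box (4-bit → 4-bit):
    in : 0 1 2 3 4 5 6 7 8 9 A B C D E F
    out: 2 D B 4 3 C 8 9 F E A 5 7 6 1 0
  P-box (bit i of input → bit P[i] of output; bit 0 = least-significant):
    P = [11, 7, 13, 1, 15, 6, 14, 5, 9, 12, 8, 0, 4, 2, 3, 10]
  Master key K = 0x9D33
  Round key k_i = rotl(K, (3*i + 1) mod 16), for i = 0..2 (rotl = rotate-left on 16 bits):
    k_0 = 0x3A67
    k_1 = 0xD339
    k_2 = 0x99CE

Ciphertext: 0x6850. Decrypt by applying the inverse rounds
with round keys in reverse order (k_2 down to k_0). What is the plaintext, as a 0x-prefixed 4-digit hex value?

0x7232

s_0 = ciphertext = 0x6850
s_1 = InvRound(s_0, k_2) = 0xCDB9
s_2 = InvRound(s_1, k_1) = 0x64F4
s_3 = InvRound(s_2, k_0) = 0x7232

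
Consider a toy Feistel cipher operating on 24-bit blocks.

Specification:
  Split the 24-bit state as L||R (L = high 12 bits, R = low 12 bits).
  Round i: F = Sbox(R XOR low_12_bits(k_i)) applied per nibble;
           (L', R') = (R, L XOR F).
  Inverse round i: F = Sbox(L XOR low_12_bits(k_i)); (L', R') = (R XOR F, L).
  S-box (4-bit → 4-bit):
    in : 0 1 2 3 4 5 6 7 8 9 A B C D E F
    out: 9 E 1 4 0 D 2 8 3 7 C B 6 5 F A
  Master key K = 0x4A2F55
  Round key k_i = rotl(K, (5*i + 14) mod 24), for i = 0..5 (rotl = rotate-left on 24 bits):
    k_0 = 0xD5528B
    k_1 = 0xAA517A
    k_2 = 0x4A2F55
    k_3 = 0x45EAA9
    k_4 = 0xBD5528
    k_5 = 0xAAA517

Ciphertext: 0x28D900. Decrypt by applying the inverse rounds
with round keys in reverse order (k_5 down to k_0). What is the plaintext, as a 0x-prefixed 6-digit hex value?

s_0 = ciphertext = 0x28D900
s_1 = InvRound(s_0, k_5) = 0x17C28D
s_2 = InvRound(s_1, k_4) = 0x25D17C
s_3 = InvRound(s_2, k_3) = 0x2DC25D
s_4 = InvRound(s_3, k_2) = 0x76A2DC
s_5 = InvRound(s_4, k_1) = 0x03576A
s_6 = InvRound(s_5, k_0) = 0x6D5035

0x6D5035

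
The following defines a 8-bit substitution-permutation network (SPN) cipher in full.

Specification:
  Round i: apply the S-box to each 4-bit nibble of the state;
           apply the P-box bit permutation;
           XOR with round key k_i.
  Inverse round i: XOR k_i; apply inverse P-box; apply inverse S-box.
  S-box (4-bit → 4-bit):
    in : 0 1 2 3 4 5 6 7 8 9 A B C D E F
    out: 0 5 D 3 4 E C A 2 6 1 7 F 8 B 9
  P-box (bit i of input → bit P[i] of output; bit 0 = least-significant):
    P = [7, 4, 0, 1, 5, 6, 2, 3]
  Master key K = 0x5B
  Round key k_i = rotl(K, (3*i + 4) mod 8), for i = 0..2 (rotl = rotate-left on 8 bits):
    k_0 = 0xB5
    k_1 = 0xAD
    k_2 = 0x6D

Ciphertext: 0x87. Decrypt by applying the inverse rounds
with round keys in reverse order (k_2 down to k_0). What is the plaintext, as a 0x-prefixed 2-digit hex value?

s_0 = ciphertext = 0x87
s_1 = InvRound(s_0, k_2) = 0xEF
s_2 = InvRound(s_1, k_1) = 0x8D
s_3 = InvRound(s_2, k_0) = 0xF8

0xF8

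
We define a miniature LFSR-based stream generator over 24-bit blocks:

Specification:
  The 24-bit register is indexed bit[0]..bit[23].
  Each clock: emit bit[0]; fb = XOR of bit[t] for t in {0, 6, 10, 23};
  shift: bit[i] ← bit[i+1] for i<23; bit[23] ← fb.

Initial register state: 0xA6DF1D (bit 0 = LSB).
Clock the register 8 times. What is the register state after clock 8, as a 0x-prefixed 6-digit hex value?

0x4DA6DF

reg_0 = 0xA6DF1D
clock 1: out=1, reg = 0xD36F8E
clock 2: out=0, reg = 0x69B7C7
clock 3: out=1, reg = 0xB4DBE3
clock 4: out=1, reg = 0xDA6DF1
clock 5: out=1, reg = 0x6D36F8
clock 6: out=0, reg = 0x369B7C
clock 7: out=0, reg = 0x9B4DBE
clock 8: out=0, reg = 0x4DA6DF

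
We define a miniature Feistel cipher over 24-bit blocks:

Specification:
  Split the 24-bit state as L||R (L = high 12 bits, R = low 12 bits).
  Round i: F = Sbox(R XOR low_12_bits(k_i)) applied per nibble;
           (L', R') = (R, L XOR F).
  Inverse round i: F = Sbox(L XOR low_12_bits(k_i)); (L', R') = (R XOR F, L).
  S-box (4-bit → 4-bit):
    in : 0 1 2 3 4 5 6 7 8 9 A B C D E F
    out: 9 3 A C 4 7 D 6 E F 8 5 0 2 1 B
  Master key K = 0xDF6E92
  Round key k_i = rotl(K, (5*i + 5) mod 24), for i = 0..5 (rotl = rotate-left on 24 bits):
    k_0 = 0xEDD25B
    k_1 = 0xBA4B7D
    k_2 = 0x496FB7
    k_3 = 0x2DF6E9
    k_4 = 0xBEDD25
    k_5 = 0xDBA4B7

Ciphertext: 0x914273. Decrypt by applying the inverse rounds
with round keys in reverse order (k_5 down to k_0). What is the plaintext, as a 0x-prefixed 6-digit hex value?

s_0 = ciphertext = 0x914273
s_1 = InvRound(s_0, k_5) = 0x0FF914
s_2 = InvRound(s_1, k_4) = 0xB3C0FF
s_3 = InvRound(s_2, k_3) = 0x2D8B3C
s_4 = InvRound(s_3, k_2) = 0x9E72D8
s_5 = InvRound(s_4, k_1) = 0x8209E7
s_6 = InvRound(s_5, k_0) = 0x182820

0x182820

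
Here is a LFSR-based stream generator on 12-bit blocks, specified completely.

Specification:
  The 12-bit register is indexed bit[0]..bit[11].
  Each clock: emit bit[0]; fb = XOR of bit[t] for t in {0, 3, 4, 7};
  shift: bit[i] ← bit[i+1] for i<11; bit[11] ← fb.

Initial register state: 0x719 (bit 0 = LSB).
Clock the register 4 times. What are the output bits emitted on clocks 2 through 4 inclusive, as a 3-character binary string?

001

reg_0 = 0x719
clock 1: out=1, reg = 0xB8C
clock 2: out=0, reg = 0x5C6
clock 3: out=0, reg = 0xAE3
clock 4: out=1, reg = 0x571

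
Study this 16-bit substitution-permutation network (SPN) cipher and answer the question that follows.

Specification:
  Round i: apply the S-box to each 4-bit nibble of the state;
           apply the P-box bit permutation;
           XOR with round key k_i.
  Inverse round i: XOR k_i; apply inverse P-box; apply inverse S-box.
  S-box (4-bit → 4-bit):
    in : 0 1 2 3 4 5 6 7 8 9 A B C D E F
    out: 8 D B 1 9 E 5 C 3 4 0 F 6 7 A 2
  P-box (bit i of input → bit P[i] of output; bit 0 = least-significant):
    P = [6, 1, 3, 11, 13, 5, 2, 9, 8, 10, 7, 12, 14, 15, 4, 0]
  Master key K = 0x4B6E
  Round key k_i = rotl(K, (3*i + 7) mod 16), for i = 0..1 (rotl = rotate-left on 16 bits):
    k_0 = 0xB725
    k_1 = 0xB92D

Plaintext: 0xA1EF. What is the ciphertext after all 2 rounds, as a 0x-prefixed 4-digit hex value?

0x8005

s_0 = plaintext = 0xA1EF
s_1 = Round(s_0, k_0) = 0xA487
s_2 = Round(s_1, k_1) = 0x8005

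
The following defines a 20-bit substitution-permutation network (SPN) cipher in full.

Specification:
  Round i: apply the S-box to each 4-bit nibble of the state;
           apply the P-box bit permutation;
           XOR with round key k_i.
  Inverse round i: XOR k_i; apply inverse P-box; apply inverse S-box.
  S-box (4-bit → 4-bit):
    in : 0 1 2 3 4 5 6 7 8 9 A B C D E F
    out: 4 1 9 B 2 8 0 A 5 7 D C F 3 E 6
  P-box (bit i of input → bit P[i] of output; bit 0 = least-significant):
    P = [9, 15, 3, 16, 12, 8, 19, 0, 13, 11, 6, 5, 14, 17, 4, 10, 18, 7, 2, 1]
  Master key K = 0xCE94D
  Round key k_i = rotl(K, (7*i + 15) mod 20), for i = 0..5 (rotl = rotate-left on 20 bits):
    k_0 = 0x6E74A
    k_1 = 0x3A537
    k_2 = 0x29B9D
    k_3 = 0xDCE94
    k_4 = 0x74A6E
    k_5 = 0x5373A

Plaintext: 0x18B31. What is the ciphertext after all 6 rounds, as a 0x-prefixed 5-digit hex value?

s_0 = plaintext = 0x18B31
s_1 = Round(s_0, k_0) = 0x2B43B
s_2 = Round(s_1, k_1) = 0x6B82C
s_3 = Round(s_2, k_2) = 0x32DC4
s_4 = Round(s_3, k_3) = 0x13317
s_5 = Round(s_4, k_4) = 0x0B64E
s_6 = Round(s_5, k_5) = 0x4B226

0x4B226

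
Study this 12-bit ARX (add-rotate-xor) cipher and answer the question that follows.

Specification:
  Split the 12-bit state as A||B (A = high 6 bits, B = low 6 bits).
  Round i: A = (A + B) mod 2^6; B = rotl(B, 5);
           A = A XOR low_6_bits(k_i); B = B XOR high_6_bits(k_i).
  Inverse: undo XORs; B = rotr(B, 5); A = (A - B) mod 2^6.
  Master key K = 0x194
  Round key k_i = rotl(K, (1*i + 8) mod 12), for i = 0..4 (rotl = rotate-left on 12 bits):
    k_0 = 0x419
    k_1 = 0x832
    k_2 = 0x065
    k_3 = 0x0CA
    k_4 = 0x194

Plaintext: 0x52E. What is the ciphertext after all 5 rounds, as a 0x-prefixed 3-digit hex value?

s_0 = plaintext = 0x52E
s_1 = Round(s_0, k_0) = 0x6C7
s_2 = Round(s_1, k_1) = 0x403
s_3 = Round(s_2, k_2) = 0xDA0
s_4 = Round(s_3, k_3) = 0x713
s_5 = Round(s_4, k_4) = 0xEEF

0xEEF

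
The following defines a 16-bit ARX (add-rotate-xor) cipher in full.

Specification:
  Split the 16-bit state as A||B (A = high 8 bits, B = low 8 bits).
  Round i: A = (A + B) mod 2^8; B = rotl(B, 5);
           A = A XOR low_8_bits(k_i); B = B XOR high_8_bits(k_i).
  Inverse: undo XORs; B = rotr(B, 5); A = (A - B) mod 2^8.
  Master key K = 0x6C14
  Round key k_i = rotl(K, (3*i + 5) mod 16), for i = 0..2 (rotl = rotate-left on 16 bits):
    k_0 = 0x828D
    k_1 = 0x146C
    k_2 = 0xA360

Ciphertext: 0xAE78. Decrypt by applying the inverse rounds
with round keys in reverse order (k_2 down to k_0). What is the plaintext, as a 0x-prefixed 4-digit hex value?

0x25A6

s_0 = ciphertext = 0xAE78
s_1 = InvRound(s_0, k_2) = 0xF0DE
s_2 = InvRound(s_1, k_1) = 0x4656
s_3 = InvRound(s_2, k_0) = 0x25A6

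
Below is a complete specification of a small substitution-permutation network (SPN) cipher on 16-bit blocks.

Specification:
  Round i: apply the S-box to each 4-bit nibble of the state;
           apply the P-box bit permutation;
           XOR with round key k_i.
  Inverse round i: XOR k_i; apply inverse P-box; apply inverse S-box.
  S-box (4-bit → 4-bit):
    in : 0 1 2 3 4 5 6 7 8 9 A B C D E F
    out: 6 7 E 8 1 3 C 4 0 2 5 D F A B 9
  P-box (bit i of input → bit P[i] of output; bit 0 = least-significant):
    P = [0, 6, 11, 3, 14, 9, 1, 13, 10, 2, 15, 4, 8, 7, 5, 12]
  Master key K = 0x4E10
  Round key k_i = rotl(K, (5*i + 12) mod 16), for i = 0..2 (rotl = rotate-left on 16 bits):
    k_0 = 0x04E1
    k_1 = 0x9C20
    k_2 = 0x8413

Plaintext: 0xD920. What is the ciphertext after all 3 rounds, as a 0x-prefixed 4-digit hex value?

0x2D2F

s_0 = plaintext = 0xD920
s_1 = Round(s_0, k_0) = 0x3E27
s_2 = Round(s_1, k_1) = 0xA236
s_3 = Round(s_2, k_2) = 0x2D2F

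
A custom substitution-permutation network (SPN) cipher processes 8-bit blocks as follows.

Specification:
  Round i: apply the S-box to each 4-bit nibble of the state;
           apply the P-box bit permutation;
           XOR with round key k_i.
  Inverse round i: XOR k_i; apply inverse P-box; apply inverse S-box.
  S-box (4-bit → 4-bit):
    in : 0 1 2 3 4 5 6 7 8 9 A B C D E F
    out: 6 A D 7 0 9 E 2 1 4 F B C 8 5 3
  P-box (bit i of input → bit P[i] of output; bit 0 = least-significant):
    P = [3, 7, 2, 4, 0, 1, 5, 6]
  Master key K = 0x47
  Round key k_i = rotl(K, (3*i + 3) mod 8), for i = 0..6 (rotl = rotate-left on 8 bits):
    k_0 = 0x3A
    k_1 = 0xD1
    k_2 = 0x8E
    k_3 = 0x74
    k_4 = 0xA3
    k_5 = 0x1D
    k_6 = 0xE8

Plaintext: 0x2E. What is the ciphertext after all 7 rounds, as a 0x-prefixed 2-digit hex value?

0x7C

s_0 = plaintext = 0x2E
s_1 = Round(s_0, k_0) = 0x57
s_2 = Round(s_1, k_1) = 0x10
s_3 = Round(s_2, k_2) = 0x48
s_4 = Round(s_3, k_3) = 0x7C
s_5 = Round(s_4, k_4) = 0xB5
s_6 = Round(s_5, k_5) = 0x46
s_7 = Round(s_6, k_6) = 0x7C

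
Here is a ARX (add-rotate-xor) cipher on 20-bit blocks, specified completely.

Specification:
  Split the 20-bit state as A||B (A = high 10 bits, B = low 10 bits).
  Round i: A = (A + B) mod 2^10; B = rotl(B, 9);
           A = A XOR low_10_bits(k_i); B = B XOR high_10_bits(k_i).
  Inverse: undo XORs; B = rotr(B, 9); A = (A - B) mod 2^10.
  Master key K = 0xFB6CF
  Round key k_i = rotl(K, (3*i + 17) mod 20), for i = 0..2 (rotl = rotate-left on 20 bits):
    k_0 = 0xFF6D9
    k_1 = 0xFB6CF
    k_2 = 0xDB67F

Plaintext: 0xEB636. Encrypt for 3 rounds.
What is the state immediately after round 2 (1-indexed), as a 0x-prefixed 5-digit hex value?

0x3BE9E

s_0 = plaintext = 0xEB636
s_1 = Round(s_0, k_0) = 0xCEAE6
s_2 = Round(s_1, k_1) = 0x3BE9E
s_3 = Round(s_2, k_2) = 0x7CA22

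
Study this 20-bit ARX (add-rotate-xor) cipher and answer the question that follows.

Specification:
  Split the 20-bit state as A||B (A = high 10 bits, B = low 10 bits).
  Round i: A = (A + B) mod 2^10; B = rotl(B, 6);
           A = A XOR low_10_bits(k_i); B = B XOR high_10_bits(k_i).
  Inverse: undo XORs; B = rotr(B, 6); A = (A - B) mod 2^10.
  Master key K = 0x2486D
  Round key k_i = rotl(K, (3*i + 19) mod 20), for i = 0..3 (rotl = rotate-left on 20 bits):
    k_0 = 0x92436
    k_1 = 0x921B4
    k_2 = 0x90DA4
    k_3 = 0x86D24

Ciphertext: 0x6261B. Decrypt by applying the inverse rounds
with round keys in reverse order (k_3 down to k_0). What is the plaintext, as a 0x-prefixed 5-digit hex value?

0x5E105

s_0 = ciphertext = 0x6261B
s_1 = InvRound(s_0, k_3) = 0x2B400
s_2 = InvRound(s_1, k_2) = 0x34039
s_3 = InvRound(s_2, k_1) = 0x92F19
s_4 = InvRound(s_3, k_0) = 0x5E105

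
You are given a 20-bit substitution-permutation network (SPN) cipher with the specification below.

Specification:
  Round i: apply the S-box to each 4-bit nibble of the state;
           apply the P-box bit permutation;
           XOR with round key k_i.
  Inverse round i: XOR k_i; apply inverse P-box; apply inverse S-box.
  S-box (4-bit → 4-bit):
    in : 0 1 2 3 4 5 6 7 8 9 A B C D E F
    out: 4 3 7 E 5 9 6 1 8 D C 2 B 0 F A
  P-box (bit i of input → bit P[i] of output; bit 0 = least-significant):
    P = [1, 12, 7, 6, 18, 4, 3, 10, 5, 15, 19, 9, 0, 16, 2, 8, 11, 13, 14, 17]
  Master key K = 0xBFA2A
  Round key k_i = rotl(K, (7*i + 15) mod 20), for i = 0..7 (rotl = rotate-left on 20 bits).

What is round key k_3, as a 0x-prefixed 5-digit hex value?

K = 0xBFA2A
k_0 = rotl(K, (7*0+15) mod 20) = rotl(K, 15) = 0x55FD1
k_1 = rotl(K, (7*1+15) mod 20) = rotl(K, 2) = 0xFE8AA
k_2 = rotl(K, (7*2+15) mod 20) = rotl(K, 9) = 0x4557F
k_3 = rotl(K, (7*3+15) mod 20) = rotl(K, 16) = 0xABFA2

0xABFA2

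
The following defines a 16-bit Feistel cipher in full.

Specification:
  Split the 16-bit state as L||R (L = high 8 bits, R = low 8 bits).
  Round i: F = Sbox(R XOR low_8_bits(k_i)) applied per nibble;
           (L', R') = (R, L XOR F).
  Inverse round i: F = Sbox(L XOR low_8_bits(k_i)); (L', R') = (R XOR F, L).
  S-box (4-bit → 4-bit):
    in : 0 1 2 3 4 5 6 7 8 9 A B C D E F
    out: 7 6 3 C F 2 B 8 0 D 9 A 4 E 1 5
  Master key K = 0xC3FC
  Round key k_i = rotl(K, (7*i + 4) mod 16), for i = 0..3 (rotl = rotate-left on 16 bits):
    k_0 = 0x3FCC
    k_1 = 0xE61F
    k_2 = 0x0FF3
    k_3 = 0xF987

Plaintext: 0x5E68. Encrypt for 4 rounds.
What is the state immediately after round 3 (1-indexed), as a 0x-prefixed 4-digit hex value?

0x8948

s_0 = plaintext = 0x5E68
s_1 = Round(s_0, k_0) = 0x68C1
s_2 = Round(s_1, k_1) = 0xC189
s_3 = Round(s_2, k_2) = 0x8948
s_4 = Round(s_3, k_3) = 0x48CC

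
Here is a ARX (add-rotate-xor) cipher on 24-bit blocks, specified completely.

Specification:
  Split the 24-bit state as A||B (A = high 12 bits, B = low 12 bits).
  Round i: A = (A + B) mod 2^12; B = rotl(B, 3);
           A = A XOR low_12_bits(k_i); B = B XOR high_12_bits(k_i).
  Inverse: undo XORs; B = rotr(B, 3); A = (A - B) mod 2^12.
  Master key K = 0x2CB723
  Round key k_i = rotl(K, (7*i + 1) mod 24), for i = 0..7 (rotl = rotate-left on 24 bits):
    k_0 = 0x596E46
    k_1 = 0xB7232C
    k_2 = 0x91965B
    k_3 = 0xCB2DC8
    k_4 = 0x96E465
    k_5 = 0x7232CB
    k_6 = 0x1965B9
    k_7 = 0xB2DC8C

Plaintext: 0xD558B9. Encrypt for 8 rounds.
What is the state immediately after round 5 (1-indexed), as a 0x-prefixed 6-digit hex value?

0x3EDFA8

s_0 = plaintext = 0xD558B9
s_1 = Round(s_0, k_0) = 0x84805A
s_2 = Round(s_1, k_1) = 0xB8E9A2
s_3 = Round(s_2, k_2) = 0x36B40D
s_4 = Round(s_3, k_3) = 0xAB0CD8
s_5 = Round(s_4, k_4) = 0x3EDFA8
s_6 = Round(s_5, k_5) = 0x15EA64
s_7 = Round(s_6, k_6) = 0xE7B2B3
s_8 = Round(s_7, k_7) = 0xDA2EB4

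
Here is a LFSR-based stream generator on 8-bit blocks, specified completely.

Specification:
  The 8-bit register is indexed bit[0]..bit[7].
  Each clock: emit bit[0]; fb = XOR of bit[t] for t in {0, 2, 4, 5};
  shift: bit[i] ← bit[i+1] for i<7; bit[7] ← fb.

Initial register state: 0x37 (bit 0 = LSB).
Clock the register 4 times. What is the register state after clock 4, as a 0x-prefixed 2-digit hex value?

0x83

reg_0 = 0x37
clock 1: out=1, reg = 0x1B
clock 2: out=1, reg = 0x0D
clock 3: out=1, reg = 0x06
clock 4: out=0, reg = 0x83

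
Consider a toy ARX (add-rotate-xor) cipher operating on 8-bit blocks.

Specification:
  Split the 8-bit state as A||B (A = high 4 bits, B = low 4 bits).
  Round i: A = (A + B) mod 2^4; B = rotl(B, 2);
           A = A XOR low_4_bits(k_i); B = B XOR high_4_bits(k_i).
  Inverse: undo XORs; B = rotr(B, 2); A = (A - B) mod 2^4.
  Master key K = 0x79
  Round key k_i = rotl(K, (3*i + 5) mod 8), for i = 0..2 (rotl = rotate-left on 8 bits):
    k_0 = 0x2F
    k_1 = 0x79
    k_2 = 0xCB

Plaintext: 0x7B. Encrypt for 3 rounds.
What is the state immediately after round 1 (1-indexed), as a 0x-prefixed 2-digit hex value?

0xDC

s_0 = plaintext = 0x7B
s_1 = Round(s_0, k_0) = 0xDC
s_2 = Round(s_1, k_1) = 0x04
s_3 = Round(s_2, k_2) = 0xFD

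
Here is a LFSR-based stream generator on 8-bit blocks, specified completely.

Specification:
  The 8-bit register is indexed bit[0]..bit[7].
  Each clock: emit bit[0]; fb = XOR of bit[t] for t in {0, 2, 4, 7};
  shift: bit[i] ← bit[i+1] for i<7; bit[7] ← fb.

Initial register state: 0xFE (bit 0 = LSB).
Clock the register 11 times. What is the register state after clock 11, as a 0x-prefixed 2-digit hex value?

0xD6

reg_0 = 0xFE
clock 1: out=0, reg = 0xFF
clock 2: out=1, reg = 0x7F
clock 3: out=1, reg = 0xBF
clock 4: out=1, reg = 0x5F
clock 5: out=1, reg = 0xAF
clock 6: out=1, reg = 0xD7
clock 7: out=1, reg = 0x6B
clock 8: out=1, reg = 0xB5
clock 9: out=1, reg = 0x5A
clock 10: out=0, reg = 0xAD
clock 11: out=1, reg = 0xD6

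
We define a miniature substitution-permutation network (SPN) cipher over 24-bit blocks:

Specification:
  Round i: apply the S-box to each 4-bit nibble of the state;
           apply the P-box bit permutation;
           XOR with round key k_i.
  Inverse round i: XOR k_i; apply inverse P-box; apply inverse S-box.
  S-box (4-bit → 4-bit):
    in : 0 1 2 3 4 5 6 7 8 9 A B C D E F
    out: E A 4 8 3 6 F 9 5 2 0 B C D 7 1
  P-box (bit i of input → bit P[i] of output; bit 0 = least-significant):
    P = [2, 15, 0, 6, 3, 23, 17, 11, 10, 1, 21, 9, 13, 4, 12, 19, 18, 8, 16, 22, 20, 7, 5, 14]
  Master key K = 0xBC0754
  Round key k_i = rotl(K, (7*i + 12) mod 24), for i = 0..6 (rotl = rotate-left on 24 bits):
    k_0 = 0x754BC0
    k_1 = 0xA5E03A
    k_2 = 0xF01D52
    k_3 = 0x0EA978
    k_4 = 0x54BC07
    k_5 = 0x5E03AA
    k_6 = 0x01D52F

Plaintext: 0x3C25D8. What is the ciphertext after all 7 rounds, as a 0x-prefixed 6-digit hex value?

0x5C47CD

s_0 = plaintext = 0x3C25D8
s_1 = Round(s_0, k_0) = 0x1613CF
s_2 = Round(s_1, k_1) = 0xEAABAE
s_3 = Round(s_2, k_2) = 0xE09BF5
s_4 = Round(s_3, k_3) = 0x5F2EC3
s_5 = Round(s_4, k_4) = 0x72A0E5
s_6 = Round(s_5, k_5) = 0xEDC1A1
s_7 = Round(s_6, k_6) = 0x5C47CD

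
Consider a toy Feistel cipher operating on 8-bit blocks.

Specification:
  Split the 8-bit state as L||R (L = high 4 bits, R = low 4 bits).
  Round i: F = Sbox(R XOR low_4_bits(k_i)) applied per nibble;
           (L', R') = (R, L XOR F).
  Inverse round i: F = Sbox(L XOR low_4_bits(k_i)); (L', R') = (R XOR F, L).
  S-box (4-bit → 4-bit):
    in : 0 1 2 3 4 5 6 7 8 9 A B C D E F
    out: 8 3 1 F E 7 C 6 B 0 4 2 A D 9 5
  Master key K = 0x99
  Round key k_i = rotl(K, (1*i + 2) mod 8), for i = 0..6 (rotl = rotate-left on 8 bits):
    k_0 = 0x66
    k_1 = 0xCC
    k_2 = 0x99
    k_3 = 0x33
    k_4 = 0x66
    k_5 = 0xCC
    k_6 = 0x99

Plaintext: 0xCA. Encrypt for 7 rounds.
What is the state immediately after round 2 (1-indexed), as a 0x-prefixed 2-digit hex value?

0x6E

s_0 = plaintext = 0xCA
s_1 = Round(s_0, k_0) = 0xA6
s_2 = Round(s_1, k_1) = 0x6E
s_3 = Round(s_2, k_2) = 0xE0
s_4 = Round(s_3, k_3) = 0x01
s_5 = Round(s_4, k_4) = 0x16
s_6 = Round(s_5, k_5) = 0x65
s_7 = Round(s_6, k_6) = 0x5C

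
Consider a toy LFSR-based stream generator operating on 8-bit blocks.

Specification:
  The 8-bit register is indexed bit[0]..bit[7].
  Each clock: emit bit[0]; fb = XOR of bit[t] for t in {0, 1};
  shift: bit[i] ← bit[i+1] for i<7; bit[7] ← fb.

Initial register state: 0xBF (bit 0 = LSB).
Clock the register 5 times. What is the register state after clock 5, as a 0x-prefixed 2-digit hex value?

0x05

reg_0 = 0xBF
clock 1: out=1, reg = 0x5F
clock 2: out=1, reg = 0x2F
clock 3: out=1, reg = 0x17
clock 4: out=1, reg = 0x0B
clock 5: out=1, reg = 0x05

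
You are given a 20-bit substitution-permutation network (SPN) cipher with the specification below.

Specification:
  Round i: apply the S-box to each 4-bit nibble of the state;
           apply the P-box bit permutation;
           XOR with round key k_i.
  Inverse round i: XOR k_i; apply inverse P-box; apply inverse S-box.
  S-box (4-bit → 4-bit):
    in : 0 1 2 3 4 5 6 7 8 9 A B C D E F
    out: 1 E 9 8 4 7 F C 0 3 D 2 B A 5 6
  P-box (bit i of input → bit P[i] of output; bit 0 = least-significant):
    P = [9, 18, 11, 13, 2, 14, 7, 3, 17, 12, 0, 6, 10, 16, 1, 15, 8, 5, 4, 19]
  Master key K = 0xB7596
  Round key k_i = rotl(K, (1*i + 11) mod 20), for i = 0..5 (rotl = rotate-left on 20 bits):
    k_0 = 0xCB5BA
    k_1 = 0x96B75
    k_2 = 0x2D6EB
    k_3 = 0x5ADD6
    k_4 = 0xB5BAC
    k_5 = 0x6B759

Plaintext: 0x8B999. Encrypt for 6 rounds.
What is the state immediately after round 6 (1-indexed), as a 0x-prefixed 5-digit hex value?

s_0 = plaintext = 0x8B999
s_1 = Round(s_0, k_0) = 0xBE7BE
s_2 = Round(s_1, k_1) = 0x92516
s_3 = Round(s_2, k_2) = 0x42942
s_4 = Round(s_3, k_3) = 0x71B46
s_5 = Round(s_4, k_4) = 0x6E13E
s_6 = Round(s_5, k_5) = 0xEA822

0xEA822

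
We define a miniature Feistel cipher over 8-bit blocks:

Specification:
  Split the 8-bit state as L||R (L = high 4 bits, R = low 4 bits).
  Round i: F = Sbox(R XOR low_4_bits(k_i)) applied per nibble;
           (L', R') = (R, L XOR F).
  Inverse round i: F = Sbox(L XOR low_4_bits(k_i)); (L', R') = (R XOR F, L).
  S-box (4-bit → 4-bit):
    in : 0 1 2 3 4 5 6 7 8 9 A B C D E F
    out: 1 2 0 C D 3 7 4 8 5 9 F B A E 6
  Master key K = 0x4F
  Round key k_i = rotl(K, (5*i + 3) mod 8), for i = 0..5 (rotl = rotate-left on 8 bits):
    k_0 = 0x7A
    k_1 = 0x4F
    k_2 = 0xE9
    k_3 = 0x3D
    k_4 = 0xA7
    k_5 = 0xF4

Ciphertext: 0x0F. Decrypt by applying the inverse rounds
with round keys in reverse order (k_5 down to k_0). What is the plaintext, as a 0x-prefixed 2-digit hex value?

0x1A

s_0 = ciphertext = 0x0F
s_1 = InvRound(s_0, k_5) = 0x20
s_2 = InvRound(s_1, k_4) = 0x32
s_3 = InvRound(s_2, k_3) = 0xC3
s_4 = InvRound(s_3, k_2) = 0x0C
s_5 = InvRound(s_4, k_1) = 0xA0
s_6 = InvRound(s_5, k_0) = 0x1A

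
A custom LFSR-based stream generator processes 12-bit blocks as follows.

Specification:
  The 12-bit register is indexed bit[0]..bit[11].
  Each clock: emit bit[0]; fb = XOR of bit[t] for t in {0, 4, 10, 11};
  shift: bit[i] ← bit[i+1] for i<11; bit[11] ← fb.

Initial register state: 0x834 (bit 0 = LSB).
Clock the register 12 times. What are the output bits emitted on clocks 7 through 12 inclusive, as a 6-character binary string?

reg_0 = 0x834
clock 1: out=0, reg = 0x41A
clock 2: out=0, reg = 0x20D
clock 3: out=1, reg = 0x906
clock 4: out=0, reg = 0xC83
clock 5: out=1, reg = 0xE41
clock 6: out=1, reg = 0xF20
clock 7: out=0, reg = 0x790
clock 8: out=0, reg = 0x3C8
clock 9: out=0, reg = 0x1E4
clock 10: out=0, reg = 0x0F2
clock 11: out=0, reg = 0x879
clock 12: out=1, reg = 0xC3C

000001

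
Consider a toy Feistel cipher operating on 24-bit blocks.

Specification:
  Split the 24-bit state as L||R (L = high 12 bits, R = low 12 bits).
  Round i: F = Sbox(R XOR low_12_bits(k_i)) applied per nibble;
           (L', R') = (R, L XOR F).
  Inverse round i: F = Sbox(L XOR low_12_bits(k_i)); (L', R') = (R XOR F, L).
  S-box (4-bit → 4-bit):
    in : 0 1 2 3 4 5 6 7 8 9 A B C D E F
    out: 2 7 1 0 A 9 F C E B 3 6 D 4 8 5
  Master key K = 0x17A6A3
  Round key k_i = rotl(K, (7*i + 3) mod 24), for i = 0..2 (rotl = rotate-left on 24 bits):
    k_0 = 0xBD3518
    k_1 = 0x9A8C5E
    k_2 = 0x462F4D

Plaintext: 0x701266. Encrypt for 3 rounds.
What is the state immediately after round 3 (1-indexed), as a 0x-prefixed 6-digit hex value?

s_0 = plaintext = 0x701266
s_1 = Round(s_0, k_0) = 0x266BC9
s_2 = Round(s_1, k_1) = 0xBC9EDA
s_3 = Round(s_2, k_2) = 0xEDAC75

0xEDAC75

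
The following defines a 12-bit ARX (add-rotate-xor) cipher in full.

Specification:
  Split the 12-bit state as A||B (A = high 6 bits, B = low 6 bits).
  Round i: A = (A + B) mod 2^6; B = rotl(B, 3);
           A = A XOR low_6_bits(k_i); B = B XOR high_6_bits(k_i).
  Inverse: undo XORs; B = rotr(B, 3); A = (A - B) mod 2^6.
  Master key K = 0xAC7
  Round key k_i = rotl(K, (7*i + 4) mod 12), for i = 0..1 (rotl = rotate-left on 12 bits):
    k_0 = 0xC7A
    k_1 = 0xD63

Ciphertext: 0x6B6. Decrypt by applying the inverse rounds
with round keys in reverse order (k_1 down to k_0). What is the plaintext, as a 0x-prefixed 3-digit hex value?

s_0 = ciphertext = 0x6B6
s_1 = InvRound(s_0, k_1) = 0x858
s_2 = InvRound(s_1, k_0) = 0x38D

0x38D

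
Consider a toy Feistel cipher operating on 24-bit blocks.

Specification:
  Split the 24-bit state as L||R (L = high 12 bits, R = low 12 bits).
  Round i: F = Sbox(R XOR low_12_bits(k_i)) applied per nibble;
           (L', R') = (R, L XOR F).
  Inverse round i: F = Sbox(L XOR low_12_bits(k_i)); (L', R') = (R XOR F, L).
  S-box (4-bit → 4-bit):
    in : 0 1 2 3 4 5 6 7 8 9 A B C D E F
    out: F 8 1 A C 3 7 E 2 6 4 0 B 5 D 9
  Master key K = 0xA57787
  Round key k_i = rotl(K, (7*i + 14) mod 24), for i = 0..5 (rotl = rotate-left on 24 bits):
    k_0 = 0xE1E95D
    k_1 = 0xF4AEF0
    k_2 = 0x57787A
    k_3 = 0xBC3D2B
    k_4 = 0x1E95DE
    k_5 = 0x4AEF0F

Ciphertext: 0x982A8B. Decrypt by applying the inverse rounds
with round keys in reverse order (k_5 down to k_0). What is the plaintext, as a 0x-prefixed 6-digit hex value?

0x3E36E7

s_0 = ciphertext = 0x982A8B
s_1 = InvRound(s_0, k_5) = 0xDAE982
s_2 = InvRound(s_1, k_4) = 0xB6DDAE
s_3 = InvRound(s_2, k_3) = 0xA69B6D
s_4 = InvRound(s_3, k_2) = 0xAE7A69
s_5 = InvRound(s_4, k_1) = 0x6E7AE7
s_6 = InvRound(s_5, k_0) = 0x3E36E7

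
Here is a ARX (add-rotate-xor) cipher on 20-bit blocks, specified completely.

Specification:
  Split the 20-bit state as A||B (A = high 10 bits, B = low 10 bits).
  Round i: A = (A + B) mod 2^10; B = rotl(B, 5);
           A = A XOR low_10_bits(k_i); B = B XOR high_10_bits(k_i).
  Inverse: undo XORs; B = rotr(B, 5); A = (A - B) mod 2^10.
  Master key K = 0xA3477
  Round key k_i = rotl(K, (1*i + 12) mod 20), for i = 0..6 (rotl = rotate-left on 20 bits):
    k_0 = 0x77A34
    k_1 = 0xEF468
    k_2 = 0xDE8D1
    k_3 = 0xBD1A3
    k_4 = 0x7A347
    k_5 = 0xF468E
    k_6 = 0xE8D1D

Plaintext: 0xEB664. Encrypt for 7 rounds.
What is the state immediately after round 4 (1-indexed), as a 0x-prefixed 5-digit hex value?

0x327B8

s_0 = plaintext = 0xEB664
s_1 = Round(s_0, k_0) = 0x0954D
s_2 = Round(s_1, k_1) = 0x46A17
s_3 = Round(s_2, k_2) = 0xF818A
s_4 = Round(s_3, k_3) = 0x327B8
s_5 = Round(s_4, k_4) = 0xF1AF5
s_6 = Round(s_5, k_5) = 0x0D566
s_7 = Round(s_6, k_6) = 0x21B68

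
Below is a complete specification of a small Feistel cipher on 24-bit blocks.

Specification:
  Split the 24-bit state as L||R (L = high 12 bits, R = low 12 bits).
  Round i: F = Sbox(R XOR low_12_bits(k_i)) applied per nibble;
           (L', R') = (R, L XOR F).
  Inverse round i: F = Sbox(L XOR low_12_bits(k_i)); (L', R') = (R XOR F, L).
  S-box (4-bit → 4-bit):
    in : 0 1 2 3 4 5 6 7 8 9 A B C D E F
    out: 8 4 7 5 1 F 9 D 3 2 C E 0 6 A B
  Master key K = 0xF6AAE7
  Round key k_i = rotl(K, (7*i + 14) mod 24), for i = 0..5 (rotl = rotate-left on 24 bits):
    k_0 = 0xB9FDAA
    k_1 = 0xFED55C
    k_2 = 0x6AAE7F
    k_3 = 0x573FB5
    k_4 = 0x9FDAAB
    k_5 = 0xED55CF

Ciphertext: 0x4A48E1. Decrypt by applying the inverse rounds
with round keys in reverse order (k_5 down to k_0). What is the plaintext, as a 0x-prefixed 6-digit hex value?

0xC4261B

s_0 = ciphertext = 0x4A48E1
s_1 = InvRound(s_0, k_5) = 0xC7F4A4
s_2 = InvRound(s_1, k_4) = 0xDC5C7F
s_3 = InvRound(s_2, k_3) = 0xBA7DC5
s_4 = InvRound(s_3, k_2) = 0x2A6BA7
s_5 = InvRound(s_4, k_1) = 0x61B2A6
s_6 = InvRound(s_5, k_0) = 0xC4261B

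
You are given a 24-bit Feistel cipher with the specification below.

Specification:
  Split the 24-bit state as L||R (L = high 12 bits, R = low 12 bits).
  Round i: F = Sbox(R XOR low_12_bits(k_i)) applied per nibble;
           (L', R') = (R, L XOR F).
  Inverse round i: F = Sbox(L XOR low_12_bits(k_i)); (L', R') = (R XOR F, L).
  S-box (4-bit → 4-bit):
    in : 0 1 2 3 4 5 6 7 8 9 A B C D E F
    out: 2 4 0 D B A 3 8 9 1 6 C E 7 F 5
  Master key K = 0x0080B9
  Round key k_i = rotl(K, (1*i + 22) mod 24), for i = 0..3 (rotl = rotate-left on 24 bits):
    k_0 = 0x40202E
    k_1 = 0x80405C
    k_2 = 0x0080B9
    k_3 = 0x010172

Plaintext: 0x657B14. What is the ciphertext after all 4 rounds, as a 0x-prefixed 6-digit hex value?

s_0 = plaintext = 0x657B14
s_1 = Round(s_0, k_0) = 0xB14A81
s_2 = Round(s_1, k_1) = 0xA81D63
s_3 = Round(s_2, k_2) = 0xD63DF7
s_4 = Round(s_3, k_3) = 0xDF73F9

0xDF73F9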